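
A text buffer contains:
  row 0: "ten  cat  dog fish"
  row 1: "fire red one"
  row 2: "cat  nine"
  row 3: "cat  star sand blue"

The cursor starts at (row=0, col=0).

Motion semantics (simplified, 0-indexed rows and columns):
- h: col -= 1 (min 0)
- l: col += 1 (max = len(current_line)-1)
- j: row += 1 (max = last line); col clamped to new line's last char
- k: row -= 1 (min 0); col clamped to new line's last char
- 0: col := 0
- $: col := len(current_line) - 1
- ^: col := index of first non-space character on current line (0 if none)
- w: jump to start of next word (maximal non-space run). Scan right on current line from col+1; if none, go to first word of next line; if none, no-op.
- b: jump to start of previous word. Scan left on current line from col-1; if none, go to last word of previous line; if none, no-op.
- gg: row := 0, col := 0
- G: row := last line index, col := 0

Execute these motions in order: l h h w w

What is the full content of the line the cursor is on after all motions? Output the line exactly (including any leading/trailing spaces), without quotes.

Answer: ten  cat  dog fish

Derivation:
After 1 (l): row=0 col=1 char='e'
After 2 (h): row=0 col=0 char='t'
After 3 (h): row=0 col=0 char='t'
After 4 (w): row=0 col=5 char='c'
After 5 (w): row=0 col=10 char='d'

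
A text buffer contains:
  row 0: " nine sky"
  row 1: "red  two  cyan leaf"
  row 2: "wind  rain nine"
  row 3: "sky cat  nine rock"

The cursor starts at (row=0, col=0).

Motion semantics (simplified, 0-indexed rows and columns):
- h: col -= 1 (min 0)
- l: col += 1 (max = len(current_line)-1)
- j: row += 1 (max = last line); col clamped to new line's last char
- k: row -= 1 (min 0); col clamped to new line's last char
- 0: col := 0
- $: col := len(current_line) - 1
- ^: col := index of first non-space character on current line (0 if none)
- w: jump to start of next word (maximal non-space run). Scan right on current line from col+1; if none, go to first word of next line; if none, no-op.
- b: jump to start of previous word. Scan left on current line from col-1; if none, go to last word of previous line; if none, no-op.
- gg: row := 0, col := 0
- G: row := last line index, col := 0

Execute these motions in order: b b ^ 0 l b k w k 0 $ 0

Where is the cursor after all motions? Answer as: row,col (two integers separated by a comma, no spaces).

Answer: 0,0

Derivation:
After 1 (b): row=0 col=0 char='_'
After 2 (b): row=0 col=0 char='_'
After 3 (^): row=0 col=1 char='n'
After 4 (0): row=0 col=0 char='_'
After 5 (l): row=0 col=1 char='n'
After 6 (b): row=0 col=1 char='n'
After 7 (k): row=0 col=1 char='n'
After 8 (w): row=0 col=6 char='s'
After 9 (k): row=0 col=6 char='s'
After 10 (0): row=0 col=0 char='_'
After 11 ($): row=0 col=8 char='y'
After 12 (0): row=0 col=0 char='_'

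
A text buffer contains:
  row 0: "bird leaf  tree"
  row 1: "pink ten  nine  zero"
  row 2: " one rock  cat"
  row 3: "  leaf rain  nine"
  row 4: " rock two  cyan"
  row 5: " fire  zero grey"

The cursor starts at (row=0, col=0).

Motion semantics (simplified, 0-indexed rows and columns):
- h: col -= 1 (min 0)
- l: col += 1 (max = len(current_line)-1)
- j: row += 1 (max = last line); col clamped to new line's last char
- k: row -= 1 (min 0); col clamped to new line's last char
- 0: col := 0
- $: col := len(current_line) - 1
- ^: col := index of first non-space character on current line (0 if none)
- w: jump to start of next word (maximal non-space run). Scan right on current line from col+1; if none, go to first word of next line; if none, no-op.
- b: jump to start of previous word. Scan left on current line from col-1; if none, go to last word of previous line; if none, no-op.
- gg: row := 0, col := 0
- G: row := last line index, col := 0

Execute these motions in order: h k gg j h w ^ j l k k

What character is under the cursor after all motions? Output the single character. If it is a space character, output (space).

Answer: i

Derivation:
After 1 (h): row=0 col=0 char='b'
After 2 (k): row=0 col=0 char='b'
After 3 (gg): row=0 col=0 char='b'
After 4 (j): row=1 col=0 char='p'
After 5 (h): row=1 col=0 char='p'
After 6 (w): row=1 col=5 char='t'
After 7 (^): row=1 col=0 char='p'
After 8 (j): row=2 col=0 char='_'
After 9 (l): row=2 col=1 char='o'
After 10 (k): row=1 col=1 char='i'
After 11 (k): row=0 col=1 char='i'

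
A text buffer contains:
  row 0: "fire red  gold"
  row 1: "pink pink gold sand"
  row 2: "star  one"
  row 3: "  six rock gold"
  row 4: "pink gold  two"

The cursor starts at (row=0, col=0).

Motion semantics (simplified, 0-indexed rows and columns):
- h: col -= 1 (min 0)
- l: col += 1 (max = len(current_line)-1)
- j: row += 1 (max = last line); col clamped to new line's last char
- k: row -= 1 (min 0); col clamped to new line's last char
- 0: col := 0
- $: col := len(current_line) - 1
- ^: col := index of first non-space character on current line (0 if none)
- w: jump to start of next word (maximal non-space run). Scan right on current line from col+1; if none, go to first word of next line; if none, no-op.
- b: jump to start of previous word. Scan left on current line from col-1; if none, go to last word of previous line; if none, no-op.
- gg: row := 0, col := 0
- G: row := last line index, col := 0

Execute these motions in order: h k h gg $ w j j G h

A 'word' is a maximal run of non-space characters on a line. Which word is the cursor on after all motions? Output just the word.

After 1 (h): row=0 col=0 char='f'
After 2 (k): row=0 col=0 char='f'
After 3 (h): row=0 col=0 char='f'
After 4 (gg): row=0 col=0 char='f'
After 5 ($): row=0 col=13 char='d'
After 6 (w): row=1 col=0 char='p'
After 7 (j): row=2 col=0 char='s'
After 8 (j): row=3 col=0 char='_'
After 9 (G): row=4 col=0 char='p'
After 10 (h): row=4 col=0 char='p'

Answer: pink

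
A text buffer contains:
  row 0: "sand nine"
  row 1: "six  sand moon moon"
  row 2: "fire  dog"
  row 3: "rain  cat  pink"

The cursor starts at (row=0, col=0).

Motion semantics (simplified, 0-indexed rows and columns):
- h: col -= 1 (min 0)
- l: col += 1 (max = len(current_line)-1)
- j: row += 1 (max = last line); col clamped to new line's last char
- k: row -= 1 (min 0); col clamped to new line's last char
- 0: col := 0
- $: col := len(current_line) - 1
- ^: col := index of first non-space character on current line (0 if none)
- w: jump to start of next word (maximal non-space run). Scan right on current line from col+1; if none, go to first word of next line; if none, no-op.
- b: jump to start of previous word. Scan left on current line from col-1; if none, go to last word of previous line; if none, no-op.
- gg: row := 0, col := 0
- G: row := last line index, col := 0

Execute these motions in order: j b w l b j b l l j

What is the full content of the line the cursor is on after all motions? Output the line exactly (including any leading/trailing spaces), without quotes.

After 1 (j): row=1 col=0 char='s'
After 2 (b): row=0 col=5 char='n'
After 3 (w): row=1 col=0 char='s'
After 4 (l): row=1 col=1 char='i'
After 5 (b): row=1 col=0 char='s'
After 6 (j): row=2 col=0 char='f'
After 7 (b): row=1 col=15 char='m'
After 8 (l): row=1 col=16 char='o'
After 9 (l): row=1 col=17 char='o'
After 10 (j): row=2 col=8 char='g'

Answer: fire  dog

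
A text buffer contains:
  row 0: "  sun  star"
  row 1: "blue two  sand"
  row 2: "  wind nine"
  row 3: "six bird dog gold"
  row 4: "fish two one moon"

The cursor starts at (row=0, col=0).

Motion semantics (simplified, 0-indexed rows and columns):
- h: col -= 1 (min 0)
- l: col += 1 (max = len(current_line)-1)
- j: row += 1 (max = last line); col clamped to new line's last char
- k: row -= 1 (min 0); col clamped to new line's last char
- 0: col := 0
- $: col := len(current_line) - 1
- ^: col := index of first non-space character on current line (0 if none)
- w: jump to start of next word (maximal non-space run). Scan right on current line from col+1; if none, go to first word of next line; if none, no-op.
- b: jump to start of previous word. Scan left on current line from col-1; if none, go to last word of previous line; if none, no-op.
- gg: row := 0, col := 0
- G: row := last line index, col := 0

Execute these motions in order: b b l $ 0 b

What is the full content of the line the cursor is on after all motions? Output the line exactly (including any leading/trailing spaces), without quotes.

Answer:   sun  star

Derivation:
After 1 (b): row=0 col=0 char='_'
After 2 (b): row=0 col=0 char='_'
After 3 (l): row=0 col=1 char='_'
After 4 ($): row=0 col=10 char='r'
After 5 (0): row=0 col=0 char='_'
After 6 (b): row=0 col=0 char='_'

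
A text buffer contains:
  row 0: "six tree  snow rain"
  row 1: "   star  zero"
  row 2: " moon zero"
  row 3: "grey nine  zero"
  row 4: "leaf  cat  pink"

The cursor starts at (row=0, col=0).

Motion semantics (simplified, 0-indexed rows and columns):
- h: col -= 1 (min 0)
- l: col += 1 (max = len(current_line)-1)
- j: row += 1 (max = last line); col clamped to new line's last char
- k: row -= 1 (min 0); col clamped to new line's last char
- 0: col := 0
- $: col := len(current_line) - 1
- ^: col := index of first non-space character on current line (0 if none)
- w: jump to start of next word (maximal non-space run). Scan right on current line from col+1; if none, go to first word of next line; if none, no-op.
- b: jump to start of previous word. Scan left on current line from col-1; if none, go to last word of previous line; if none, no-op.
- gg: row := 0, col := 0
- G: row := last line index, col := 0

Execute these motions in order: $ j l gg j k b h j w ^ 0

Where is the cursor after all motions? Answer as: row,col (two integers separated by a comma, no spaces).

After 1 ($): row=0 col=18 char='n'
After 2 (j): row=1 col=12 char='o'
After 3 (l): row=1 col=12 char='o'
After 4 (gg): row=0 col=0 char='s'
After 5 (j): row=1 col=0 char='_'
After 6 (k): row=0 col=0 char='s'
After 7 (b): row=0 col=0 char='s'
After 8 (h): row=0 col=0 char='s'
After 9 (j): row=1 col=0 char='_'
After 10 (w): row=1 col=3 char='s'
After 11 (^): row=1 col=3 char='s'
After 12 (0): row=1 col=0 char='_'

Answer: 1,0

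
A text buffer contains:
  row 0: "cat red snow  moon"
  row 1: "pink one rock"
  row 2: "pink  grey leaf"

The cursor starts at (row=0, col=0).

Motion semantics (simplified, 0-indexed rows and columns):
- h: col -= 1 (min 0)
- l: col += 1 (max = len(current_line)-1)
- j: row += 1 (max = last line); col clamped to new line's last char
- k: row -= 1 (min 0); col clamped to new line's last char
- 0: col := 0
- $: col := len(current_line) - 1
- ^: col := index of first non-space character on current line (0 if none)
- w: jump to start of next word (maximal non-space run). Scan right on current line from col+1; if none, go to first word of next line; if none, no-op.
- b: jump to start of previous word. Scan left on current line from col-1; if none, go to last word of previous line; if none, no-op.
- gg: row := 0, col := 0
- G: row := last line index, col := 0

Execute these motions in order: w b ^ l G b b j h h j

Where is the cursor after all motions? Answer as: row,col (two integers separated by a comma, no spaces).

Answer: 2,3

Derivation:
After 1 (w): row=0 col=4 char='r'
After 2 (b): row=0 col=0 char='c'
After 3 (^): row=0 col=0 char='c'
After 4 (l): row=0 col=1 char='a'
After 5 (G): row=2 col=0 char='p'
After 6 (b): row=1 col=9 char='r'
After 7 (b): row=1 col=5 char='o'
After 8 (j): row=2 col=5 char='_'
After 9 (h): row=2 col=4 char='_'
After 10 (h): row=2 col=3 char='k'
After 11 (j): row=2 col=3 char='k'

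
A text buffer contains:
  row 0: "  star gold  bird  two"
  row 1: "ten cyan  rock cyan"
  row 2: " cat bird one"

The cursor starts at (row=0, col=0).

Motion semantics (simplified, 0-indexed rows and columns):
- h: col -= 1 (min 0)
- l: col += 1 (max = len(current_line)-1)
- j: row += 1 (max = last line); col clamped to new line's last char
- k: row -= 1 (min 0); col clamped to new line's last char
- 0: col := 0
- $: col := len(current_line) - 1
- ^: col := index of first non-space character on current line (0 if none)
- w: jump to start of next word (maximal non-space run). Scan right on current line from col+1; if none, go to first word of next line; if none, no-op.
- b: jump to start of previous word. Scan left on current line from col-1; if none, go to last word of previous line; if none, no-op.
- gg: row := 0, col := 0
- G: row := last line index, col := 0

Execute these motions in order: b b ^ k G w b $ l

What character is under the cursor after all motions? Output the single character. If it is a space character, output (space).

Answer: n

Derivation:
After 1 (b): row=0 col=0 char='_'
After 2 (b): row=0 col=0 char='_'
After 3 (^): row=0 col=2 char='s'
After 4 (k): row=0 col=2 char='s'
After 5 (G): row=2 col=0 char='_'
After 6 (w): row=2 col=1 char='c'
After 7 (b): row=1 col=15 char='c'
After 8 ($): row=1 col=18 char='n'
After 9 (l): row=1 col=18 char='n'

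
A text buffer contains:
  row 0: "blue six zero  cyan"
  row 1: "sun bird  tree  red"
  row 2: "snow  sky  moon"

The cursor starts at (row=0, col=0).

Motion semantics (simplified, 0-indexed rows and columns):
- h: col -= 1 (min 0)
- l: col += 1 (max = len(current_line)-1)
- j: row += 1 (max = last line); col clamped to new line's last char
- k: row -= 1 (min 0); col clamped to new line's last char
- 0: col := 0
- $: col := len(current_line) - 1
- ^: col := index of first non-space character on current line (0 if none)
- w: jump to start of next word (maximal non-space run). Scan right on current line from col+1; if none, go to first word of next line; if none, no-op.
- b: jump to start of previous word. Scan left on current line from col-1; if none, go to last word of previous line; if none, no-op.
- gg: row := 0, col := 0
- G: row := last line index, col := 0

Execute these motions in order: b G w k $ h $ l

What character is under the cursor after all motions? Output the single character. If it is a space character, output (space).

After 1 (b): row=0 col=0 char='b'
After 2 (G): row=2 col=0 char='s'
After 3 (w): row=2 col=6 char='s'
After 4 (k): row=1 col=6 char='r'
After 5 ($): row=1 col=18 char='d'
After 6 (h): row=1 col=17 char='e'
After 7 ($): row=1 col=18 char='d'
After 8 (l): row=1 col=18 char='d'

Answer: d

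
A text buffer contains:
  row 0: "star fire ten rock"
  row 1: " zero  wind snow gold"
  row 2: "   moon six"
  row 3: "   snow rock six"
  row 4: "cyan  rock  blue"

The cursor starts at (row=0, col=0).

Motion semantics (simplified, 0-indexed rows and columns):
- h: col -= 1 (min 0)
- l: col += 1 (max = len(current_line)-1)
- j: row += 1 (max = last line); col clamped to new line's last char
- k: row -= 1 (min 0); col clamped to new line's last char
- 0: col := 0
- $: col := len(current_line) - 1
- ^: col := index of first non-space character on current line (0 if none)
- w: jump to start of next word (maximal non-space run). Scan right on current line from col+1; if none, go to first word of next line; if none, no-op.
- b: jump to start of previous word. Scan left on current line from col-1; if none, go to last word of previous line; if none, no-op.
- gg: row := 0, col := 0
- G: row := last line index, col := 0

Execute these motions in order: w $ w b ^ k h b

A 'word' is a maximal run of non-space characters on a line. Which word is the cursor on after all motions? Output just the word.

After 1 (w): row=0 col=5 char='f'
After 2 ($): row=0 col=17 char='k'
After 3 (w): row=1 col=1 char='z'
After 4 (b): row=0 col=14 char='r'
After 5 (^): row=0 col=0 char='s'
After 6 (k): row=0 col=0 char='s'
After 7 (h): row=0 col=0 char='s'
After 8 (b): row=0 col=0 char='s'

Answer: star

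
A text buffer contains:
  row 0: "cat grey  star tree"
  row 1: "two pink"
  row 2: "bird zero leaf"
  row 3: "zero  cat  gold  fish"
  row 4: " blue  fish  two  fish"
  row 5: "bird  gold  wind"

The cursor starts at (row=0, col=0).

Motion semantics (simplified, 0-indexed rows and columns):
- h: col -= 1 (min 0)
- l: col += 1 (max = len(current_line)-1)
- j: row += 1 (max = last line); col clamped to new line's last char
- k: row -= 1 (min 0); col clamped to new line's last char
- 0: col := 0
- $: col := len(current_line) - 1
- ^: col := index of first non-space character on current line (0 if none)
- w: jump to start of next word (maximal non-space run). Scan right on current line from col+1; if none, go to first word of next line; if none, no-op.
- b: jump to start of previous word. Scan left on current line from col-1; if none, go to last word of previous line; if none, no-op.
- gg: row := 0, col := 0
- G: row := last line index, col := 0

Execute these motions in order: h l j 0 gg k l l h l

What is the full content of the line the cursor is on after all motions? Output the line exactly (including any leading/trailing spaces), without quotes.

Answer: cat grey  star tree

Derivation:
After 1 (h): row=0 col=0 char='c'
After 2 (l): row=0 col=1 char='a'
After 3 (j): row=1 col=1 char='w'
After 4 (0): row=1 col=0 char='t'
After 5 (gg): row=0 col=0 char='c'
After 6 (k): row=0 col=0 char='c'
After 7 (l): row=0 col=1 char='a'
After 8 (l): row=0 col=2 char='t'
After 9 (h): row=0 col=1 char='a'
After 10 (l): row=0 col=2 char='t'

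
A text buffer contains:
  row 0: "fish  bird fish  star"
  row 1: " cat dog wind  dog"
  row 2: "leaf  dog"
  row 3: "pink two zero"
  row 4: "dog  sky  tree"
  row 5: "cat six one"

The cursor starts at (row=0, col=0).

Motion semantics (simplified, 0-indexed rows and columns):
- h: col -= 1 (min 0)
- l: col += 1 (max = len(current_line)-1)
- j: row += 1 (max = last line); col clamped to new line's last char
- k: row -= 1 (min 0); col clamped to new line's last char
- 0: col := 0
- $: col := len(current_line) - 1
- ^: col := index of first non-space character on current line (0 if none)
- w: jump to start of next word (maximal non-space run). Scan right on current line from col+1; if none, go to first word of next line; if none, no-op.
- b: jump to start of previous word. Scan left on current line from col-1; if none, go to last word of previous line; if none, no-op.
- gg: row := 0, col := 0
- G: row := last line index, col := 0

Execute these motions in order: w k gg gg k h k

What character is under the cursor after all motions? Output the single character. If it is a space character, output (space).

After 1 (w): row=0 col=6 char='b'
After 2 (k): row=0 col=6 char='b'
After 3 (gg): row=0 col=0 char='f'
After 4 (gg): row=0 col=0 char='f'
After 5 (k): row=0 col=0 char='f'
After 6 (h): row=0 col=0 char='f'
After 7 (k): row=0 col=0 char='f'

Answer: f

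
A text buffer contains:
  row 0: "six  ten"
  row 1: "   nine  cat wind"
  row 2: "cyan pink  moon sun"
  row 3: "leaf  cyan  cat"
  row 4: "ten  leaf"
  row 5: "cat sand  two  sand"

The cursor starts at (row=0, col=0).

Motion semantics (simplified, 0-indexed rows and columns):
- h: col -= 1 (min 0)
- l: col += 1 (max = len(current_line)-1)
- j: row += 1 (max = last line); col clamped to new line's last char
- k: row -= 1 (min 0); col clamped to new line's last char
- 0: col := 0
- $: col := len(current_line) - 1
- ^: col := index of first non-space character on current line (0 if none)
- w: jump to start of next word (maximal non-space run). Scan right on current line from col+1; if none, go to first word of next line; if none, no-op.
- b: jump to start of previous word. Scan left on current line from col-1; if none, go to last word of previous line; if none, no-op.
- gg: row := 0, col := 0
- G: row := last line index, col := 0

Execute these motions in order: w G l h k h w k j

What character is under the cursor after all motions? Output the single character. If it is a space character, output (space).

After 1 (w): row=0 col=5 char='t'
After 2 (G): row=5 col=0 char='c'
After 3 (l): row=5 col=1 char='a'
After 4 (h): row=5 col=0 char='c'
After 5 (k): row=4 col=0 char='t'
After 6 (h): row=4 col=0 char='t'
After 7 (w): row=4 col=5 char='l'
After 8 (k): row=3 col=5 char='_'
After 9 (j): row=4 col=5 char='l'

Answer: l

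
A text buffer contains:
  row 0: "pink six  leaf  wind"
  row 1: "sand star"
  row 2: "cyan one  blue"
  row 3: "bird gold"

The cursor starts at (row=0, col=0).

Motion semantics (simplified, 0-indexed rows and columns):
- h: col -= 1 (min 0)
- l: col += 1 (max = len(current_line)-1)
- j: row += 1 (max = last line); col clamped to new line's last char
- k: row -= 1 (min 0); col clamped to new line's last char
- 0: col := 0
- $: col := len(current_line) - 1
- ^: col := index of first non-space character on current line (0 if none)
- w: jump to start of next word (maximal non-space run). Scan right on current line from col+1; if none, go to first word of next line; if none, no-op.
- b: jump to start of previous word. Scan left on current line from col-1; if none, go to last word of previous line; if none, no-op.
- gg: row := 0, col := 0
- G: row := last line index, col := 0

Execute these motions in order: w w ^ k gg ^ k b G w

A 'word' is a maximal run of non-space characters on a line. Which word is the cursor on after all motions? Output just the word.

Answer: gold

Derivation:
After 1 (w): row=0 col=5 char='s'
After 2 (w): row=0 col=10 char='l'
After 3 (^): row=0 col=0 char='p'
After 4 (k): row=0 col=0 char='p'
After 5 (gg): row=0 col=0 char='p'
After 6 (^): row=0 col=0 char='p'
After 7 (k): row=0 col=0 char='p'
After 8 (b): row=0 col=0 char='p'
After 9 (G): row=3 col=0 char='b'
After 10 (w): row=3 col=5 char='g'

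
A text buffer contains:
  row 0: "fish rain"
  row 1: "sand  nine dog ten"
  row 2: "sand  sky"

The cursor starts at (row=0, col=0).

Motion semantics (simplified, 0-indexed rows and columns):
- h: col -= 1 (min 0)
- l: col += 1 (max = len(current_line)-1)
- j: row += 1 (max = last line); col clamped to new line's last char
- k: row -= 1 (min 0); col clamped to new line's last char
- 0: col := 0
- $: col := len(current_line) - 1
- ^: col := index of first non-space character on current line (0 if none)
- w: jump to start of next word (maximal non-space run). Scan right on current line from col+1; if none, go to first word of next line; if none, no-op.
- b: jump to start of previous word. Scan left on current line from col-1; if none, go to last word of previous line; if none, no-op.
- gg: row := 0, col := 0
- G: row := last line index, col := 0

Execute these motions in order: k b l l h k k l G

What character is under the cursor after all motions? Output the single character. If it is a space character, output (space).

Answer: s

Derivation:
After 1 (k): row=0 col=0 char='f'
After 2 (b): row=0 col=0 char='f'
After 3 (l): row=0 col=1 char='i'
After 4 (l): row=0 col=2 char='s'
After 5 (h): row=0 col=1 char='i'
After 6 (k): row=0 col=1 char='i'
After 7 (k): row=0 col=1 char='i'
After 8 (l): row=0 col=2 char='s'
After 9 (G): row=2 col=0 char='s'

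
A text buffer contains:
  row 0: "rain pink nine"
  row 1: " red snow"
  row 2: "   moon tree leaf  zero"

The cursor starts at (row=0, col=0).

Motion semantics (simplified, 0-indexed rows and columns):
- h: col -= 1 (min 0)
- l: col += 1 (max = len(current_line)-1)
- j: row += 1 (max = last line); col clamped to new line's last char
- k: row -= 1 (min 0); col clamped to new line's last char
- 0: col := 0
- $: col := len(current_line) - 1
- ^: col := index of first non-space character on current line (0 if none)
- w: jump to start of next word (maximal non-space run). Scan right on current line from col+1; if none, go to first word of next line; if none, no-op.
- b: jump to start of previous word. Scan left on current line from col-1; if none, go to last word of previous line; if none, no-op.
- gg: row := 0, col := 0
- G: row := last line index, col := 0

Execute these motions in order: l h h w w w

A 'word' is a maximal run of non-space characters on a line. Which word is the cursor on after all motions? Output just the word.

Answer: red

Derivation:
After 1 (l): row=0 col=1 char='a'
After 2 (h): row=0 col=0 char='r'
After 3 (h): row=0 col=0 char='r'
After 4 (w): row=0 col=5 char='p'
After 5 (w): row=0 col=10 char='n'
After 6 (w): row=1 col=1 char='r'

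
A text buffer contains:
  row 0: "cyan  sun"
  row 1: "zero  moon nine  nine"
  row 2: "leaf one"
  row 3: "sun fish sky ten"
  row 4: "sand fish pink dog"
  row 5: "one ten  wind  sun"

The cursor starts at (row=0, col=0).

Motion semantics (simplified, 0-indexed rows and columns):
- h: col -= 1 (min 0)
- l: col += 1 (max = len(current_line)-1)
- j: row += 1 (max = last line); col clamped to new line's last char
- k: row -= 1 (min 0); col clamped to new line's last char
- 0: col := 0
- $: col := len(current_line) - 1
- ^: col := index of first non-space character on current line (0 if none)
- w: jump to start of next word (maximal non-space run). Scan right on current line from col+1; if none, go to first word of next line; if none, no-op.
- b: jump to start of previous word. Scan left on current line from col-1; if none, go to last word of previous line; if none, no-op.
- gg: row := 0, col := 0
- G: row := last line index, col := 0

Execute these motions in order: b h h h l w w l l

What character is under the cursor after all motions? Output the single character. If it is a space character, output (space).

After 1 (b): row=0 col=0 char='c'
After 2 (h): row=0 col=0 char='c'
After 3 (h): row=0 col=0 char='c'
After 4 (h): row=0 col=0 char='c'
After 5 (l): row=0 col=1 char='y'
After 6 (w): row=0 col=6 char='s'
After 7 (w): row=1 col=0 char='z'
After 8 (l): row=1 col=1 char='e'
After 9 (l): row=1 col=2 char='r'

Answer: r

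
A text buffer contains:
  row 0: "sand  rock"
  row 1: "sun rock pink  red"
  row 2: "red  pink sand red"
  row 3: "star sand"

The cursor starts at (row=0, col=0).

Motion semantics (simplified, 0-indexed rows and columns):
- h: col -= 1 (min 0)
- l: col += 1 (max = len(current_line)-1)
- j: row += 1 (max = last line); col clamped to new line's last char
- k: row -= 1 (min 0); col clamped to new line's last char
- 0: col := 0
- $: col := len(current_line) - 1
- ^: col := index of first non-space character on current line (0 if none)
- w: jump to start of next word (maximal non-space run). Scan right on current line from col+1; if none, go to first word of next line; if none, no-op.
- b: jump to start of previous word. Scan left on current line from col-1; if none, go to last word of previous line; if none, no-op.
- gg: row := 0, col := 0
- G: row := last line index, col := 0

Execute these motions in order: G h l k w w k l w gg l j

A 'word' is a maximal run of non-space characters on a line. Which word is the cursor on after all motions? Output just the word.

Answer: sun

Derivation:
After 1 (G): row=3 col=0 char='s'
After 2 (h): row=3 col=0 char='s'
After 3 (l): row=3 col=1 char='t'
After 4 (k): row=2 col=1 char='e'
After 5 (w): row=2 col=5 char='p'
After 6 (w): row=2 col=10 char='s'
After 7 (k): row=1 col=10 char='i'
After 8 (l): row=1 col=11 char='n'
After 9 (w): row=1 col=15 char='r'
After 10 (gg): row=0 col=0 char='s'
After 11 (l): row=0 col=1 char='a'
After 12 (j): row=1 col=1 char='u'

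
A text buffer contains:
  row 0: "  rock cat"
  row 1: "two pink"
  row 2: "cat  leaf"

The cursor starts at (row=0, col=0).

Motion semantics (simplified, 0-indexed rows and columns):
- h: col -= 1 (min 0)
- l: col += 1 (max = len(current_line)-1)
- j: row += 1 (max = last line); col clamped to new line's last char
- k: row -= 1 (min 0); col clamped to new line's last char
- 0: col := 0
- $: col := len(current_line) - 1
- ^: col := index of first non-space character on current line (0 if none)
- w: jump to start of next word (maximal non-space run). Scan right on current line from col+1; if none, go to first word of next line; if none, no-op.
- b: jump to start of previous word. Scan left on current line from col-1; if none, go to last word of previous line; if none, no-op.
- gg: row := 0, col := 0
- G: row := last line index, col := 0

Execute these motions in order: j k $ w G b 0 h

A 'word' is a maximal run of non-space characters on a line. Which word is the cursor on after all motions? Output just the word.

Answer: two

Derivation:
After 1 (j): row=1 col=0 char='t'
After 2 (k): row=0 col=0 char='_'
After 3 ($): row=0 col=9 char='t'
After 4 (w): row=1 col=0 char='t'
After 5 (G): row=2 col=0 char='c'
After 6 (b): row=1 col=4 char='p'
After 7 (0): row=1 col=0 char='t'
After 8 (h): row=1 col=0 char='t'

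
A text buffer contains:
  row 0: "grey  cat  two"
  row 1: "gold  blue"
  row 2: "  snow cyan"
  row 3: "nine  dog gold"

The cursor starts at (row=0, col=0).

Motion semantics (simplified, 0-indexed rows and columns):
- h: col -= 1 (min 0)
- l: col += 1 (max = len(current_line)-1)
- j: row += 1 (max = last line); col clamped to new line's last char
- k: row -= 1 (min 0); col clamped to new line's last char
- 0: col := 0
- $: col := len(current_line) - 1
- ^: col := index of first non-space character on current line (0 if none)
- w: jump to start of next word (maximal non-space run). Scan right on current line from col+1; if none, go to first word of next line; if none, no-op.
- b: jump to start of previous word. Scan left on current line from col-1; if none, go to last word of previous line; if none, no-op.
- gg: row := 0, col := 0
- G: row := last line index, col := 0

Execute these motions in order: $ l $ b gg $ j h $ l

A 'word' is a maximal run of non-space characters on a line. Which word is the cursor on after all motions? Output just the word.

After 1 ($): row=0 col=13 char='o'
After 2 (l): row=0 col=13 char='o'
After 3 ($): row=0 col=13 char='o'
After 4 (b): row=0 col=11 char='t'
After 5 (gg): row=0 col=0 char='g'
After 6 ($): row=0 col=13 char='o'
After 7 (j): row=1 col=9 char='e'
After 8 (h): row=1 col=8 char='u'
After 9 ($): row=1 col=9 char='e'
After 10 (l): row=1 col=9 char='e'

Answer: blue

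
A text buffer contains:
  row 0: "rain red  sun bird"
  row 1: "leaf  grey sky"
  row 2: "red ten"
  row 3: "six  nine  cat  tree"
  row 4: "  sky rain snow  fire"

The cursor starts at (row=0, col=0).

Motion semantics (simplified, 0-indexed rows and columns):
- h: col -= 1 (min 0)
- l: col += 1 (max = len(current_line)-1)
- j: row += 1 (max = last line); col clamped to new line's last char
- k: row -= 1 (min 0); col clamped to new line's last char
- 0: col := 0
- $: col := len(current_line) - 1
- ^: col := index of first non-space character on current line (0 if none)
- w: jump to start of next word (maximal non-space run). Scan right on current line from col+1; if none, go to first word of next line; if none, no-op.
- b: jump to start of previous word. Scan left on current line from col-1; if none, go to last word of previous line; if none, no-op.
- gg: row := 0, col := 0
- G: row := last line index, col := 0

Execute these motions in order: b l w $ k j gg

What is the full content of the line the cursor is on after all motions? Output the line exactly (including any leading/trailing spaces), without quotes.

Answer: rain red  sun bird

Derivation:
After 1 (b): row=0 col=0 char='r'
After 2 (l): row=0 col=1 char='a'
After 3 (w): row=0 col=5 char='r'
After 4 ($): row=0 col=17 char='d'
After 5 (k): row=0 col=17 char='d'
After 6 (j): row=1 col=13 char='y'
After 7 (gg): row=0 col=0 char='r'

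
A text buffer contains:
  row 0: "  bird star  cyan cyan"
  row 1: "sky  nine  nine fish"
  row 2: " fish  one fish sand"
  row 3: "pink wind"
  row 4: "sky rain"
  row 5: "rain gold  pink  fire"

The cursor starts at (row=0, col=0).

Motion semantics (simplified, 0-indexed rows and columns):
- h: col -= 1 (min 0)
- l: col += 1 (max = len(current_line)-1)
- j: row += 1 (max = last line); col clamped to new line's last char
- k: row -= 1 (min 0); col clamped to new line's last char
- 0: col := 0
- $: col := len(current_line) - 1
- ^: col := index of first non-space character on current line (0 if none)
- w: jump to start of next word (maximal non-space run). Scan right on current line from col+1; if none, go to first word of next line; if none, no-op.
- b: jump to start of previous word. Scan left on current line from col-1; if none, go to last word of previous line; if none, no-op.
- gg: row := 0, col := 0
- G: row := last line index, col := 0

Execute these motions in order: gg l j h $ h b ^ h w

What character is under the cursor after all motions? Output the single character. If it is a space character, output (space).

After 1 (gg): row=0 col=0 char='_'
After 2 (l): row=0 col=1 char='_'
After 3 (j): row=1 col=1 char='k'
After 4 (h): row=1 col=0 char='s'
After 5 ($): row=1 col=19 char='h'
After 6 (h): row=1 col=18 char='s'
After 7 (b): row=1 col=16 char='f'
After 8 (^): row=1 col=0 char='s'
After 9 (h): row=1 col=0 char='s'
After 10 (w): row=1 col=5 char='n'

Answer: n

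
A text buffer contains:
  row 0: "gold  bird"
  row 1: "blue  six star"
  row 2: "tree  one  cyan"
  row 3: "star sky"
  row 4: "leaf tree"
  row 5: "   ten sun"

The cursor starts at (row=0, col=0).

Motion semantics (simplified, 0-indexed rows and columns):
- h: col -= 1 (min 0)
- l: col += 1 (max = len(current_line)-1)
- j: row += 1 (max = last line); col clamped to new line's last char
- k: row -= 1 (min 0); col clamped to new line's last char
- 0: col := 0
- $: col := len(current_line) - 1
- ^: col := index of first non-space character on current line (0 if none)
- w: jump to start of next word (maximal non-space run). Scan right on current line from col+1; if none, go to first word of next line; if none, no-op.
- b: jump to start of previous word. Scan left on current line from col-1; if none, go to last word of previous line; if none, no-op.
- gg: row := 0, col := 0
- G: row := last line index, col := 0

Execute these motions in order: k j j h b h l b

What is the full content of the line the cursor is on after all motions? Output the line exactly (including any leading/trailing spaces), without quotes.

Answer: blue  six star

Derivation:
After 1 (k): row=0 col=0 char='g'
After 2 (j): row=1 col=0 char='b'
After 3 (j): row=2 col=0 char='t'
After 4 (h): row=2 col=0 char='t'
After 5 (b): row=1 col=10 char='s'
After 6 (h): row=1 col=9 char='_'
After 7 (l): row=1 col=10 char='s'
After 8 (b): row=1 col=6 char='s'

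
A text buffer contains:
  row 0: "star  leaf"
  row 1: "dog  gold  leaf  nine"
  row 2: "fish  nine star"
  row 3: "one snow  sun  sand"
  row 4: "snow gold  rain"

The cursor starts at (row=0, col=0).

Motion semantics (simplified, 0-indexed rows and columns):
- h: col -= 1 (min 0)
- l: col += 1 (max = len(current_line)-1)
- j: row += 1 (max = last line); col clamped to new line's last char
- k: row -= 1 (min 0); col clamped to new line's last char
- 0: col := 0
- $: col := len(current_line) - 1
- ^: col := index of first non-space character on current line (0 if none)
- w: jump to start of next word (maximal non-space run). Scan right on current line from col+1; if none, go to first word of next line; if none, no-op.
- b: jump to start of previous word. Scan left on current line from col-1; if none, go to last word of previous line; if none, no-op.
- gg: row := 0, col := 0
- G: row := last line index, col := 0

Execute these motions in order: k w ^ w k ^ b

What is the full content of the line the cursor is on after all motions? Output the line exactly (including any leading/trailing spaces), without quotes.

Answer: star  leaf

Derivation:
After 1 (k): row=0 col=0 char='s'
After 2 (w): row=0 col=6 char='l'
After 3 (^): row=0 col=0 char='s'
After 4 (w): row=0 col=6 char='l'
After 5 (k): row=0 col=6 char='l'
After 6 (^): row=0 col=0 char='s'
After 7 (b): row=0 col=0 char='s'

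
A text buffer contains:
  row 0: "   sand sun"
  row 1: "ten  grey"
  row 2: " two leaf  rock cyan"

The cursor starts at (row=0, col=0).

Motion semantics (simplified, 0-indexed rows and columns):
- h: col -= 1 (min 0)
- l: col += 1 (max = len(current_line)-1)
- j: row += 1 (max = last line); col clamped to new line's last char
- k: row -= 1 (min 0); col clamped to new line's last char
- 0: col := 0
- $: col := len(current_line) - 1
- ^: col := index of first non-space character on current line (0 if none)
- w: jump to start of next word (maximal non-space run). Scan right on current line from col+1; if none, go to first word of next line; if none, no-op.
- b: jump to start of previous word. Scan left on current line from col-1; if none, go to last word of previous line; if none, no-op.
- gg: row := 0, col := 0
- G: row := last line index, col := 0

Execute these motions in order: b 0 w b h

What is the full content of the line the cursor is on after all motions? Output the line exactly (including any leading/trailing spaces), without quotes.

After 1 (b): row=0 col=0 char='_'
After 2 (0): row=0 col=0 char='_'
After 3 (w): row=0 col=3 char='s'
After 4 (b): row=0 col=3 char='s'
After 5 (h): row=0 col=2 char='_'

Answer:    sand sun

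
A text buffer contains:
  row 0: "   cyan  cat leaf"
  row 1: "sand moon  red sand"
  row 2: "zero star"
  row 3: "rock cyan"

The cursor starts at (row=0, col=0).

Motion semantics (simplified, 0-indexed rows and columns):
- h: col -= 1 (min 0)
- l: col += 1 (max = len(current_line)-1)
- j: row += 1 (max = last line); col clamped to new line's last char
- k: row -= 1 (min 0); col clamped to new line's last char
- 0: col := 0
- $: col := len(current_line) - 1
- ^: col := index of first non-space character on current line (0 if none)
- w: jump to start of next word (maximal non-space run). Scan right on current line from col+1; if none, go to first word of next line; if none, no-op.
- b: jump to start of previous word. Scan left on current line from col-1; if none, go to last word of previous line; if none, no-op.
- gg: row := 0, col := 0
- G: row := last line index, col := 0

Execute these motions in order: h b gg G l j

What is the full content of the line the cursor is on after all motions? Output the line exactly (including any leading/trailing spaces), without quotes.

Answer: rock cyan

Derivation:
After 1 (h): row=0 col=0 char='_'
After 2 (b): row=0 col=0 char='_'
After 3 (gg): row=0 col=0 char='_'
After 4 (G): row=3 col=0 char='r'
After 5 (l): row=3 col=1 char='o'
After 6 (j): row=3 col=1 char='o'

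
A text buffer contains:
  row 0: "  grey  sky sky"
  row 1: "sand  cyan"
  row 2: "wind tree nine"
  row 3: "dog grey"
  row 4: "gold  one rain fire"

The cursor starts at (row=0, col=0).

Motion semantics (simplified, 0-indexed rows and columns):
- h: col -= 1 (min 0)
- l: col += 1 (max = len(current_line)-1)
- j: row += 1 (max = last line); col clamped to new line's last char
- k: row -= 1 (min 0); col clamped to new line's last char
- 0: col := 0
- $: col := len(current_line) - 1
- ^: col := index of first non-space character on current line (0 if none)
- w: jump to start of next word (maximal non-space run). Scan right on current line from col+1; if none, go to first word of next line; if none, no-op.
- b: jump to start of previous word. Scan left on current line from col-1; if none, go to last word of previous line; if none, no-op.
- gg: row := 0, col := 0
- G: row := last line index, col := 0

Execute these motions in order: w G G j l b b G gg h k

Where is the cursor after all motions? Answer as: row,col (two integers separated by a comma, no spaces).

Answer: 0,0

Derivation:
After 1 (w): row=0 col=2 char='g'
After 2 (G): row=4 col=0 char='g'
After 3 (G): row=4 col=0 char='g'
After 4 (j): row=4 col=0 char='g'
After 5 (l): row=4 col=1 char='o'
After 6 (b): row=4 col=0 char='g'
After 7 (b): row=3 col=4 char='g'
After 8 (G): row=4 col=0 char='g'
After 9 (gg): row=0 col=0 char='_'
After 10 (h): row=0 col=0 char='_'
After 11 (k): row=0 col=0 char='_'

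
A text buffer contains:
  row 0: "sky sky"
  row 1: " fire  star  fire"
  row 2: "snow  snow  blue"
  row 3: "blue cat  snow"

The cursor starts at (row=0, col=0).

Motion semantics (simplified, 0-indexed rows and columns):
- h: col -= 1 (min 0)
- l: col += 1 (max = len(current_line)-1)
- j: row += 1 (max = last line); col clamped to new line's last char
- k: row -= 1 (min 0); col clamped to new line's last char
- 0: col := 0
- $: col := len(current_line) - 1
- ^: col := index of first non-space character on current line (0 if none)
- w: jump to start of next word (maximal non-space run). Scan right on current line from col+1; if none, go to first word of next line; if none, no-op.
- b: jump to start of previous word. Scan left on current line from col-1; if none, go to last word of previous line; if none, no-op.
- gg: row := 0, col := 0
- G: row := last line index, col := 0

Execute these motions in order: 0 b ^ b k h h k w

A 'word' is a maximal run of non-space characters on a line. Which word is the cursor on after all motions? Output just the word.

After 1 (0): row=0 col=0 char='s'
After 2 (b): row=0 col=0 char='s'
After 3 (^): row=0 col=0 char='s'
After 4 (b): row=0 col=0 char='s'
After 5 (k): row=0 col=0 char='s'
After 6 (h): row=0 col=0 char='s'
After 7 (h): row=0 col=0 char='s'
After 8 (k): row=0 col=0 char='s'
After 9 (w): row=0 col=4 char='s'

Answer: sky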